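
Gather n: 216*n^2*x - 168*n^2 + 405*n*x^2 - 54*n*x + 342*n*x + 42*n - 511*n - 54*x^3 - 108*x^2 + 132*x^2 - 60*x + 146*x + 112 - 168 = n^2*(216*x - 168) + n*(405*x^2 + 288*x - 469) - 54*x^3 + 24*x^2 + 86*x - 56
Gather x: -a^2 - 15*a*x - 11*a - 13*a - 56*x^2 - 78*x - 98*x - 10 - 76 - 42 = -a^2 - 24*a - 56*x^2 + x*(-15*a - 176) - 128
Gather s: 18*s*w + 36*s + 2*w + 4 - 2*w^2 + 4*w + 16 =s*(18*w + 36) - 2*w^2 + 6*w + 20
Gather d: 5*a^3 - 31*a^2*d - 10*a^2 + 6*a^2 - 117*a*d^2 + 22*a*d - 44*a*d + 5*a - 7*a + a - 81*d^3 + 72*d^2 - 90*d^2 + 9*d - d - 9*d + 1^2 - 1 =5*a^3 - 4*a^2 - a - 81*d^3 + d^2*(-117*a - 18) + d*(-31*a^2 - 22*a - 1)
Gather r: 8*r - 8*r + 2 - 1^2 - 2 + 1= 0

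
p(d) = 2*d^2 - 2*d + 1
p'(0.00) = -2.00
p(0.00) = 1.00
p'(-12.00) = -50.00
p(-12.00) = 313.00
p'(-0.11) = -2.44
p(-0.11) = 1.24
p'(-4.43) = -19.72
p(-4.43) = 49.11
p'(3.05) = 10.20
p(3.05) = 13.50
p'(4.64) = 16.56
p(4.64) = 34.78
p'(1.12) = 2.48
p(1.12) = 1.27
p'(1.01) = 2.04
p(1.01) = 1.02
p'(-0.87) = -5.48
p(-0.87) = 4.25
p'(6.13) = 22.52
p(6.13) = 63.89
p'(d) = 4*d - 2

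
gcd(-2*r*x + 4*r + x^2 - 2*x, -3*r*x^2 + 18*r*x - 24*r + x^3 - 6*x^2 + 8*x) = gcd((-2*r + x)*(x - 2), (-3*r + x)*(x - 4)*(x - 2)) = x - 2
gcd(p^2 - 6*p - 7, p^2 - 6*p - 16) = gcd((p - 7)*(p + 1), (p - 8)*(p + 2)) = 1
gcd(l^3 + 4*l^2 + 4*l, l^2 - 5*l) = l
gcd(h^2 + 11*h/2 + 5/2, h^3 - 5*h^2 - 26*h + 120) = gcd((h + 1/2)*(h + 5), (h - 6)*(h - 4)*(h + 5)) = h + 5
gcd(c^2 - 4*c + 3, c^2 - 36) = 1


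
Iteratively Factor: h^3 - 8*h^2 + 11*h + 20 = (h + 1)*(h^2 - 9*h + 20) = (h - 5)*(h + 1)*(h - 4)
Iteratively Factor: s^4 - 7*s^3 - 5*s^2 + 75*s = (s - 5)*(s^3 - 2*s^2 - 15*s) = (s - 5)*(s + 3)*(s^2 - 5*s) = (s - 5)^2*(s + 3)*(s)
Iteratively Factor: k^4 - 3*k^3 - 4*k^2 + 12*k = (k)*(k^3 - 3*k^2 - 4*k + 12) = k*(k - 3)*(k^2 - 4) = k*(k - 3)*(k + 2)*(k - 2)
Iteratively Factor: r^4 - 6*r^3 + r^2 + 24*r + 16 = (r - 4)*(r^3 - 2*r^2 - 7*r - 4) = (r - 4)*(r + 1)*(r^2 - 3*r - 4) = (r - 4)^2*(r + 1)*(r + 1)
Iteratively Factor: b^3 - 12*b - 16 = (b + 2)*(b^2 - 2*b - 8) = (b + 2)^2*(b - 4)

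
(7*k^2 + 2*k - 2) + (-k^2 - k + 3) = 6*k^2 + k + 1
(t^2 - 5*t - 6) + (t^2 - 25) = 2*t^2 - 5*t - 31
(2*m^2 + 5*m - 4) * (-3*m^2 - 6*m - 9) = -6*m^4 - 27*m^3 - 36*m^2 - 21*m + 36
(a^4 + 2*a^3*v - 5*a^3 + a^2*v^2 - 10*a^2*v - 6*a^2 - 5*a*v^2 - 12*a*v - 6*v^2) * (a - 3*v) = a^5 - a^4*v - 5*a^4 - 5*a^3*v^2 + 5*a^3*v - 6*a^3 - 3*a^2*v^3 + 25*a^2*v^2 + 6*a^2*v + 15*a*v^3 + 30*a*v^2 + 18*v^3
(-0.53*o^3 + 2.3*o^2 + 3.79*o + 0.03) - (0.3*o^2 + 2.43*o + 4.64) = -0.53*o^3 + 2.0*o^2 + 1.36*o - 4.61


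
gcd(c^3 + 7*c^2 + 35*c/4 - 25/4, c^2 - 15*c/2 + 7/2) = c - 1/2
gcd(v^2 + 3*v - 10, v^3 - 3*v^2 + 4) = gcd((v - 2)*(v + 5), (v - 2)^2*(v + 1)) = v - 2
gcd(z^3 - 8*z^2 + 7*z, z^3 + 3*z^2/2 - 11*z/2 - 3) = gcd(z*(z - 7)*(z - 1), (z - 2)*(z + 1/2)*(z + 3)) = 1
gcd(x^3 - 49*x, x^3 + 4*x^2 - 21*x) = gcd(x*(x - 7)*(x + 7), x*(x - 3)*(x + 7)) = x^2 + 7*x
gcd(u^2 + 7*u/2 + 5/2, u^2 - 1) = u + 1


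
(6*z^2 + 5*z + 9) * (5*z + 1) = 30*z^3 + 31*z^2 + 50*z + 9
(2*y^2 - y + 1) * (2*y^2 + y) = 4*y^4 + y^2 + y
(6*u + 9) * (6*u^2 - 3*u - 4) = 36*u^3 + 36*u^2 - 51*u - 36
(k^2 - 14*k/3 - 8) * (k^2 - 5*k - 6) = k^4 - 29*k^3/3 + 28*k^2/3 + 68*k + 48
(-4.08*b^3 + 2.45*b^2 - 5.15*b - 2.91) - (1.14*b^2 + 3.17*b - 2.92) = -4.08*b^3 + 1.31*b^2 - 8.32*b + 0.00999999999999979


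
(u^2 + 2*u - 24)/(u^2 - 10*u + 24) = (u + 6)/(u - 6)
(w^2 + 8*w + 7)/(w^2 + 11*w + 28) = (w + 1)/(w + 4)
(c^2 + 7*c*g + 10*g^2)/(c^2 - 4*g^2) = (c + 5*g)/(c - 2*g)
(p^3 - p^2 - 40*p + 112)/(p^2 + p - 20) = (p^2 + 3*p - 28)/(p + 5)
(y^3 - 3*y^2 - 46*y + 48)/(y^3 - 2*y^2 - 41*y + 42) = (y - 8)/(y - 7)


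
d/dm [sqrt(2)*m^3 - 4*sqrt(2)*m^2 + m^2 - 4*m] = 3*sqrt(2)*m^2 - 8*sqrt(2)*m + 2*m - 4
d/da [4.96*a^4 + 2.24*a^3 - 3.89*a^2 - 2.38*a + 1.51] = 19.84*a^3 + 6.72*a^2 - 7.78*a - 2.38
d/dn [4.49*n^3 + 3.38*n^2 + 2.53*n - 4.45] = 13.47*n^2 + 6.76*n + 2.53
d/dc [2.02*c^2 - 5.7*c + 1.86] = 4.04*c - 5.7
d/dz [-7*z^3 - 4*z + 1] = -21*z^2 - 4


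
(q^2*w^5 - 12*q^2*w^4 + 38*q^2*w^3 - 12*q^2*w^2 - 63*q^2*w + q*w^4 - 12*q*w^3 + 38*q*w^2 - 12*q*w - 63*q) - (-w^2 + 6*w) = q^2*w^5 - 12*q^2*w^4 + 38*q^2*w^3 - 12*q^2*w^2 - 63*q^2*w + q*w^4 - 12*q*w^3 + 38*q*w^2 - 12*q*w - 63*q + w^2 - 6*w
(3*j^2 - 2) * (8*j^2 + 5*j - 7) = 24*j^4 + 15*j^3 - 37*j^2 - 10*j + 14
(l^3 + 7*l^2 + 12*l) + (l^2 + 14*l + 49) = l^3 + 8*l^2 + 26*l + 49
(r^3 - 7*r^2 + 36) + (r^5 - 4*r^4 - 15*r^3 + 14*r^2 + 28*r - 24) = r^5 - 4*r^4 - 14*r^3 + 7*r^2 + 28*r + 12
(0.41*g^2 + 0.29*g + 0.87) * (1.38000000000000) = 0.5658*g^2 + 0.4002*g + 1.2006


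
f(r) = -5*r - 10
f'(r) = -5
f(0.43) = -12.15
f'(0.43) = -5.00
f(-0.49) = -7.55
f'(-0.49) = -5.00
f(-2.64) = 3.20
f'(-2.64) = -5.00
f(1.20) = -16.00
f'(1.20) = -5.00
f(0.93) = -14.65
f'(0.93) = -5.00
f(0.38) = -11.90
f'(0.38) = -5.00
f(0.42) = -12.10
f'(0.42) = -5.00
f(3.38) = -26.90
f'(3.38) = -5.00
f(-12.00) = 50.00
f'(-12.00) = -5.00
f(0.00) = -10.00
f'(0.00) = -5.00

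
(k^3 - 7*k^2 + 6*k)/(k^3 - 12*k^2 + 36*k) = (k - 1)/(k - 6)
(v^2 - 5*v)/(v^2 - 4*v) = (v - 5)/(v - 4)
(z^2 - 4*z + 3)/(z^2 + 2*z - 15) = (z - 1)/(z + 5)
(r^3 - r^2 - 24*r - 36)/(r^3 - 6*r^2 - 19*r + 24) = (r^2 - 4*r - 12)/(r^2 - 9*r + 8)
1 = 1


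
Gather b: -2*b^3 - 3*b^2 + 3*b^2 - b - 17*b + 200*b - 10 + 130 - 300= -2*b^3 + 182*b - 180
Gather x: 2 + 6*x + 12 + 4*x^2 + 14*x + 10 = 4*x^2 + 20*x + 24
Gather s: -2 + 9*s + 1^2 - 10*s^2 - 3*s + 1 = -10*s^2 + 6*s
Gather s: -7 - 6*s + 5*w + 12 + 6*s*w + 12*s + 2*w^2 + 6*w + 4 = s*(6*w + 6) + 2*w^2 + 11*w + 9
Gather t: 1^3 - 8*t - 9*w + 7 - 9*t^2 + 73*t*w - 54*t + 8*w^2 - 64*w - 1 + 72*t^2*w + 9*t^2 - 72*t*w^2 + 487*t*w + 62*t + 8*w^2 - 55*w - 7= 72*t^2*w + t*(-72*w^2 + 560*w) + 16*w^2 - 128*w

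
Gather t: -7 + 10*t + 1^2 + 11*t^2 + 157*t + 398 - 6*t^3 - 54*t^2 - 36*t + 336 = -6*t^3 - 43*t^2 + 131*t + 728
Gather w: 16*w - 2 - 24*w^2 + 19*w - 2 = -24*w^2 + 35*w - 4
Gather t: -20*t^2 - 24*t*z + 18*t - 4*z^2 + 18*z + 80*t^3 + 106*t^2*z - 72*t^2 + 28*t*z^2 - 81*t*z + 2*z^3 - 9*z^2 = 80*t^3 + t^2*(106*z - 92) + t*(28*z^2 - 105*z + 18) + 2*z^3 - 13*z^2 + 18*z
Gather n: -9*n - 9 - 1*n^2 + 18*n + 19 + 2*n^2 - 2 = n^2 + 9*n + 8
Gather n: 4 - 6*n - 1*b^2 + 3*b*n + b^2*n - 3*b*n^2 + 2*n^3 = -b^2 - 3*b*n^2 + 2*n^3 + n*(b^2 + 3*b - 6) + 4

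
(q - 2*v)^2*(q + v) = q^3 - 3*q^2*v + 4*v^3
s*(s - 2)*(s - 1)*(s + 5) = s^4 + 2*s^3 - 13*s^2 + 10*s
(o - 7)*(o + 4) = o^2 - 3*o - 28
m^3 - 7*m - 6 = (m - 3)*(m + 1)*(m + 2)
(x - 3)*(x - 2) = x^2 - 5*x + 6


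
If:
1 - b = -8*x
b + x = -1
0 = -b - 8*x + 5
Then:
No Solution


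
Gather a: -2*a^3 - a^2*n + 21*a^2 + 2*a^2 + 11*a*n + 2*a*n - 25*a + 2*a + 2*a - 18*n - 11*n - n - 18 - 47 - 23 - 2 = -2*a^3 + a^2*(23 - n) + a*(13*n - 21) - 30*n - 90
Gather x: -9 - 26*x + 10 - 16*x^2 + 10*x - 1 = -16*x^2 - 16*x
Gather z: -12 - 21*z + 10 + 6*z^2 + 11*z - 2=6*z^2 - 10*z - 4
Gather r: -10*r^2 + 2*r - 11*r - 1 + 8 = -10*r^2 - 9*r + 7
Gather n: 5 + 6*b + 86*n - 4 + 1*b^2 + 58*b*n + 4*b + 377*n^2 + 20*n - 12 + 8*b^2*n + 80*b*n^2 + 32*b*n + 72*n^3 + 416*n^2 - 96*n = b^2 + 10*b + 72*n^3 + n^2*(80*b + 793) + n*(8*b^2 + 90*b + 10) - 11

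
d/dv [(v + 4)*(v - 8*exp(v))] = v - (v + 4)*(8*exp(v) - 1) - 8*exp(v)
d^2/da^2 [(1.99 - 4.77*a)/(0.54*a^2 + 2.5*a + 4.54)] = (-(1.08*a + 2.5)*(2.16*a + 5.0)*(4.77*a - 1.99) + (15.4548*a + 21.7008)*(0.54*a^2 + 2.5*a + 4.54))/(0.54*a^2 + 2.5*a + 4.54)^3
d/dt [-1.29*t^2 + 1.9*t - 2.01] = 1.9 - 2.58*t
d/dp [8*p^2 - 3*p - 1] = 16*p - 3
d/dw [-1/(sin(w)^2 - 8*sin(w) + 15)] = 2*(sin(w) - 4)*cos(w)/(sin(w)^2 - 8*sin(w) + 15)^2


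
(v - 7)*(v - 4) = v^2 - 11*v + 28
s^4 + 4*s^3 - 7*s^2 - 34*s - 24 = (s - 3)*(s + 1)*(s + 2)*(s + 4)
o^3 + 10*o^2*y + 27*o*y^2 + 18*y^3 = (o + y)*(o + 3*y)*(o + 6*y)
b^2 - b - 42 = (b - 7)*(b + 6)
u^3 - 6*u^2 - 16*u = u*(u - 8)*(u + 2)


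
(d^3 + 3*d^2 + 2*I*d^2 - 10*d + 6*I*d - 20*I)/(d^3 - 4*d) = (d^2 + d*(5 + 2*I) + 10*I)/(d*(d + 2))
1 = 1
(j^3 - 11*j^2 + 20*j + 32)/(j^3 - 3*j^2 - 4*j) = (j - 8)/j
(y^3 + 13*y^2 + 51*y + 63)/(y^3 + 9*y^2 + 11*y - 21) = (y + 3)/(y - 1)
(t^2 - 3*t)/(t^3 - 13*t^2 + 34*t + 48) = t*(t - 3)/(t^3 - 13*t^2 + 34*t + 48)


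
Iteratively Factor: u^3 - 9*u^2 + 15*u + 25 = (u - 5)*(u^2 - 4*u - 5) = (u - 5)*(u + 1)*(u - 5)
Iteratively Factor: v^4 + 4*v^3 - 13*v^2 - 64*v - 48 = (v + 3)*(v^3 + v^2 - 16*v - 16) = (v + 3)*(v + 4)*(v^2 - 3*v - 4) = (v + 1)*(v + 3)*(v + 4)*(v - 4)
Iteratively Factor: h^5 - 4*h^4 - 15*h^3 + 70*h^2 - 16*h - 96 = (h - 3)*(h^4 - h^3 - 18*h^2 + 16*h + 32) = (h - 3)*(h - 2)*(h^3 + h^2 - 16*h - 16) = (h - 4)*(h - 3)*(h - 2)*(h^2 + 5*h + 4) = (h - 4)*(h - 3)*(h - 2)*(h + 4)*(h + 1)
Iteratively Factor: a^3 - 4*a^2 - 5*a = (a)*(a^2 - 4*a - 5) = a*(a - 5)*(a + 1)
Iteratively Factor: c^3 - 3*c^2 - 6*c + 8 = (c - 1)*(c^2 - 2*c - 8) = (c - 1)*(c + 2)*(c - 4)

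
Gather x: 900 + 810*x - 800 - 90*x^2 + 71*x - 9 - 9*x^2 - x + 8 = -99*x^2 + 880*x + 99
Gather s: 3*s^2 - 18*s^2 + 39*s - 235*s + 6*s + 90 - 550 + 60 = -15*s^2 - 190*s - 400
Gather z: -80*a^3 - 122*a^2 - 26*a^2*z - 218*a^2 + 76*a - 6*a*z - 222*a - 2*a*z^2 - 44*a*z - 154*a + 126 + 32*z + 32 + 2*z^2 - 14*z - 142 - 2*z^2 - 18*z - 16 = -80*a^3 - 340*a^2 - 2*a*z^2 - 300*a + z*(-26*a^2 - 50*a)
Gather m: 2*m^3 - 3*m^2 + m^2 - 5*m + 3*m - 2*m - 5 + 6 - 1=2*m^3 - 2*m^2 - 4*m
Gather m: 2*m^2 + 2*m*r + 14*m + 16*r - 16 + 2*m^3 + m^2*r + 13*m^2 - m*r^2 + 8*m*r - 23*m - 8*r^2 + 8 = 2*m^3 + m^2*(r + 15) + m*(-r^2 + 10*r - 9) - 8*r^2 + 16*r - 8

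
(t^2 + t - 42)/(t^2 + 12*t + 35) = (t - 6)/(t + 5)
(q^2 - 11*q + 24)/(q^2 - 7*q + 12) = (q - 8)/(q - 4)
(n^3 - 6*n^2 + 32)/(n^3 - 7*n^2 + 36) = (n^2 - 8*n + 16)/(n^2 - 9*n + 18)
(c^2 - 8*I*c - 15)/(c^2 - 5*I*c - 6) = (c - 5*I)/(c - 2*I)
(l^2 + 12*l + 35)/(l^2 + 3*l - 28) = (l + 5)/(l - 4)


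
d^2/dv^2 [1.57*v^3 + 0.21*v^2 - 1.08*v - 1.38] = 9.42*v + 0.42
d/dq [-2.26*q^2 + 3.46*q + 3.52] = 3.46 - 4.52*q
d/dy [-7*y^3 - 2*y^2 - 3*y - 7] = -21*y^2 - 4*y - 3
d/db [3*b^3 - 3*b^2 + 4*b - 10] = 9*b^2 - 6*b + 4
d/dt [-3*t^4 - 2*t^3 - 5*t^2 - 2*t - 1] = -12*t^3 - 6*t^2 - 10*t - 2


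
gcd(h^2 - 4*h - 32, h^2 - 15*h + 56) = h - 8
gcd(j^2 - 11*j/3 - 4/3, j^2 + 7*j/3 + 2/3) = j + 1/3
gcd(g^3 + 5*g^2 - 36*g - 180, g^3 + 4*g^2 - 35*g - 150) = g^2 - g - 30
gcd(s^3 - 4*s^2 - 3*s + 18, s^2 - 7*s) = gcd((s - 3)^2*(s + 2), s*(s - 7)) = 1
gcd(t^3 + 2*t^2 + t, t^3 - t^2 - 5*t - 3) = t^2 + 2*t + 1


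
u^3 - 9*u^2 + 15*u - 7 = (u - 7)*(u - 1)^2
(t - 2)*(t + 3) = t^2 + t - 6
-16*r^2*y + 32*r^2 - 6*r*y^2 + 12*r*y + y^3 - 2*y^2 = (-8*r + y)*(2*r + y)*(y - 2)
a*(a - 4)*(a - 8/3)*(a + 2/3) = a^4 - 6*a^3 + 56*a^2/9 + 64*a/9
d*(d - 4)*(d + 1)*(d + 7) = d^4 + 4*d^3 - 25*d^2 - 28*d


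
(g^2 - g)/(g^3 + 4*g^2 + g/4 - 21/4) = 4*g/(4*g^2 + 20*g + 21)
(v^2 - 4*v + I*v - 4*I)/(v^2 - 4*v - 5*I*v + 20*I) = (v + I)/(v - 5*I)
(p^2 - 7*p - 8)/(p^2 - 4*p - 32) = (p + 1)/(p + 4)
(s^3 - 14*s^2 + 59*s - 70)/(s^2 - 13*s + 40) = (s^2 - 9*s + 14)/(s - 8)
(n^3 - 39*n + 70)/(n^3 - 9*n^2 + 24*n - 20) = (n + 7)/(n - 2)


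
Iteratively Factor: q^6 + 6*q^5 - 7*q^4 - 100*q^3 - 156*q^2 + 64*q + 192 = (q - 4)*(q^5 + 10*q^4 + 33*q^3 + 32*q^2 - 28*q - 48) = (q - 4)*(q + 2)*(q^4 + 8*q^3 + 17*q^2 - 2*q - 24) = (q - 4)*(q - 1)*(q + 2)*(q^3 + 9*q^2 + 26*q + 24) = (q - 4)*(q - 1)*(q + 2)*(q + 3)*(q^2 + 6*q + 8) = (q - 4)*(q - 1)*(q + 2)^2*(q + 3)*(q + 4)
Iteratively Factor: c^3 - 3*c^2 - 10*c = (c + 2)*(c^2 - 5*c) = (c - 5)*(c + 2)*(c)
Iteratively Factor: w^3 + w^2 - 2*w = (w - 1)*(w^2 + 2*w) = w*(w - 1)*(w + 2)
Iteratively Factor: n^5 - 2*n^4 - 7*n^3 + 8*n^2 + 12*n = (n + 2)*(n^4 - 4*n^3 + n^2 + 6*n) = (n + 1)*(n + 2)*(n^3 - 5*n^2 + 6*n) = n*(n + 1)*(n + 2)*(n^2 - 5*n + 6) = n*(n - 2)*(n + 1)*(n + 2)*(n - 3)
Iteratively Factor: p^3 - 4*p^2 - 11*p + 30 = (p - 2)*(p^2 - 2*p - 15) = (p - 2)*(p + 3)*(p - 5)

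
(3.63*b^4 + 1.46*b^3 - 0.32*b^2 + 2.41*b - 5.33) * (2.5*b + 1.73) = 9.075*b^5 + 9.9299*b^4 + 1.7258*b^3 + 5.4714*b^2 - 9.1557*b - 9.2209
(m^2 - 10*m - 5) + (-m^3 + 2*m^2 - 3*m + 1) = -m^3 + 3*m^2 - 13*m - 4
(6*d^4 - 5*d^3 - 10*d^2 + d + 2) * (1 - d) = -6*d^5 + 11*d^4 + 5*d^3 - 11*d^2 - d + 2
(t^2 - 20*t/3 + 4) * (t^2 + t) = t^4 - 17*t^3/3 - 8*t^2/3 + 4*t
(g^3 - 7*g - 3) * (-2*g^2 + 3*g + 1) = -2*g^5 + 3*g^4 + 15*g^3 - 15*g^2 - 16*g - 3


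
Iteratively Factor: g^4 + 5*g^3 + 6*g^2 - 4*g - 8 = (g + 2)*(g^3 + 3*g^2 - 4) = (g + 2)^2*(g^2 + g - 2) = (g - 1)*(g + 2)^2*(g + 2)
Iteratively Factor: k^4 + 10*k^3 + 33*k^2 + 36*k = (k)*(k^3 + 10*k^2 + 33*k + 36) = k*(k + 4)*(k^2 + 6*k + 9) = k*(k + 3)*(k + 4)*(k + 3)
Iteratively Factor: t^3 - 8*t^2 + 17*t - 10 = (t - 5)*(t^2 - 3*t + 2) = (t - 5)*(t - 1)*(t - 2)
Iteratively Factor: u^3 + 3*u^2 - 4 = (u - 1)*(u^2 + 4*u + 4) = (u - 1)*(u + 2)*(u + 2)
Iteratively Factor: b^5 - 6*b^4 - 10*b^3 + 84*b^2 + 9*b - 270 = (b + 3)*(b^4 - 9*b^3 + 17*b^2 + 33*b - 90) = (b - 3)*(b + 3)*(b^3 - 6*b^2 - b + 30) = (b - 3)^2*(b + 3)*(b^2 - 3*b - 10) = (b - 3)^2*(b + 2)*(b + 3)*(b - 5)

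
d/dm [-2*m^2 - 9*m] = -4*m - 9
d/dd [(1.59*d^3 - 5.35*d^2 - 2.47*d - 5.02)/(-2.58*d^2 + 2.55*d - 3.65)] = (-4.1022*d^4 + 8.109*d^3 - 37.4256*d^2 + 13.1518*d + 21.8165)/(6.6564*d^4 - 13.158*d^3 + 25.3365*d^2 - 18.615*d + 13.3225)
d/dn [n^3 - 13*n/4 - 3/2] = 3*n^2 - 13/4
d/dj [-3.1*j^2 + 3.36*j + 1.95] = 3.36 - 6.2*j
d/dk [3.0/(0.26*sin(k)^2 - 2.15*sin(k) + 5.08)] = (6.45 - 1.56*sin(k))*cos(k)/(0.26*sin(k)^2 - 2.15*sin(k) + 5.08)^2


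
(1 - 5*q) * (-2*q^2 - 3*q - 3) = 10*q^3 + 13*q^2 + 12*q - 3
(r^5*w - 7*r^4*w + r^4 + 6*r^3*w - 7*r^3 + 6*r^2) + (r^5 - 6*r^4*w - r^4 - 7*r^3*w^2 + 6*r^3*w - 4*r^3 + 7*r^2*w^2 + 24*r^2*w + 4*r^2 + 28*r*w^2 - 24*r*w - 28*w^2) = r^5*w + r^5 - 13*r^4*w - 7*r^3*w^2 + 12*r^3*w - 11*r^3 + 7*r^2*w^2 + 24*r^2*w + 10*r^2 + 28*r*w^2 - 24*r*w - 28*w^2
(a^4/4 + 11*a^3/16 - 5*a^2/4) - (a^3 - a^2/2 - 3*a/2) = a^4/4 - 5*a^3/16 - 3*a^2/4 + 3*a/2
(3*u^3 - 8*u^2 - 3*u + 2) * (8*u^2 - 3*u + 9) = 24*u^5 - 73*u^4 + 27*u^3 - 47*u^2 - 33*u + 18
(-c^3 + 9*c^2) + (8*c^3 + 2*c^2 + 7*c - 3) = 7*c^3 + 11*c^2 + 7*c - 3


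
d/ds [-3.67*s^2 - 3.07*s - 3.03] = -7.34*s - 3.07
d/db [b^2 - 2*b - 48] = 2*b - 2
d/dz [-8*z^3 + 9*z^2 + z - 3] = -24*z^2 + 18*z + 1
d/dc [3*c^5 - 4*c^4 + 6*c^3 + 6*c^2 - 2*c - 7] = 15*c^4 - 16*c^3 + 18*c^2 + 12*c - 2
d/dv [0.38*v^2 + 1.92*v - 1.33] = 0.76*v + 1.92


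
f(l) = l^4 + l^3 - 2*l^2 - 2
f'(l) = 4*l^3 + 3*l^2 - 4*l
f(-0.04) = -2.00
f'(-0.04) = 0.16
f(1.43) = 1.02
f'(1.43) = 12.11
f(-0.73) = -3.17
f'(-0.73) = 2.96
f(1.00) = -2.00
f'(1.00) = 3.00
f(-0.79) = -3.35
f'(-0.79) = 3.06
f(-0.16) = -2.05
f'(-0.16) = 0.70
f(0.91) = -2.22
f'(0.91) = 1.86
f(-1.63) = -4.59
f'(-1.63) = -2.83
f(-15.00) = 46798.00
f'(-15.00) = -12765.00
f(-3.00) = 34.00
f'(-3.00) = -69.00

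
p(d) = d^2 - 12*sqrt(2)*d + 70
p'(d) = 2*d - 12*sqrt(2)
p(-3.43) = 139.97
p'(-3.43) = -23.83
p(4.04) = 17.76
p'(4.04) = -8.89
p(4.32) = 15.35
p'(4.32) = -8.33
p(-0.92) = 86.46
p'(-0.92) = -18.81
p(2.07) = 39.16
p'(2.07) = -12.83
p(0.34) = 64.35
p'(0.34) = -16.29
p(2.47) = 34.18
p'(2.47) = -12.03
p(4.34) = 15.18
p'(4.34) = -8.29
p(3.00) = 28.09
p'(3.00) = -10.97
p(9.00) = -1.74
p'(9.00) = 1.03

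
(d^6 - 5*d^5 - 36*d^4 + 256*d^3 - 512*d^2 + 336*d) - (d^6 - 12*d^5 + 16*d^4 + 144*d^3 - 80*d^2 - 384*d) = 7*d^5 - 52*d^4 + 112*d^3 - 432*d^2 + 720*d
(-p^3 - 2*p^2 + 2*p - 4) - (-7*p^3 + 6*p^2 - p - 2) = 6*p^3 - 8*p^2 + 3*p - 2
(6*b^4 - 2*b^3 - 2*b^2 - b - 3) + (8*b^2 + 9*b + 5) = 6*b^4 - 2*b^3 + 6*b^2 + 8*b + 2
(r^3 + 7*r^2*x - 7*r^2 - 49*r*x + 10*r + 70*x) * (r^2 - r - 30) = r^5 + 7*r^4*x - 8*r^4 - 56*r^3*x - 13*r^3 - 91*r^2*x + 200*r^2 + 1400*r*x - 300*r - 2100*x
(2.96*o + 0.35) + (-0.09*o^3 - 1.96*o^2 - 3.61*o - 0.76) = -0.09*o^3 - 1.96*o^2 - 0.65*o - 0.41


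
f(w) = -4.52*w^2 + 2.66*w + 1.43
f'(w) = 2.66 - 9.04*w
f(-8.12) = -318.19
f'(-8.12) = 76.06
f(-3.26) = -55.28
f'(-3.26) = 32.13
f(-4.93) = -121.54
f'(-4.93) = 47.23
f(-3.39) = -59.53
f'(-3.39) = 33.31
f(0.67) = 1.18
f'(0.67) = -3.40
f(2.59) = -22.00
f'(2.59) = -20.75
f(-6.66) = -216.77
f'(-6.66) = 62.87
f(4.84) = -91.58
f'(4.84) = -41.09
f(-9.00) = -388.63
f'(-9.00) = 84.02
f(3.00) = -31.27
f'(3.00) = -24.46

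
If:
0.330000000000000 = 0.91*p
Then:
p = 0.36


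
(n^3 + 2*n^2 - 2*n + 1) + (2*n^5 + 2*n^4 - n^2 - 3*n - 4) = 2*n^5 + 2*n^4 + n^3 + n^2 - 5*n - 3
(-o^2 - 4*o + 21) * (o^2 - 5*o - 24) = -o^4 + o^3 + 65*o^2 - 9*o - 504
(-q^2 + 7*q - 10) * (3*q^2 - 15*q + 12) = -3*q^4 + 36*q^3 - 147*q^2 + 234*q - 120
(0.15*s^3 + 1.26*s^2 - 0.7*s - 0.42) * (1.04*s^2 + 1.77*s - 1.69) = 0.156*s^5 + 1.5759*s^4 + 1.2487*s^3 - 3.8052*s^2 + 0.4396*s + 0.7098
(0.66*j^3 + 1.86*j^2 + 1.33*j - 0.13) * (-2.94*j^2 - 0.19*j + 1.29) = -1.9404*j^5 - 5.5938*j^4 - 3.4122*j^3 + 2.5289*j^2 + 1.7404*j - 0.1677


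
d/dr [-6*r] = -6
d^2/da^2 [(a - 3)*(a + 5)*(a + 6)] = 6*a + 16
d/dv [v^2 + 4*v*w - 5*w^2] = 2*v + 4*w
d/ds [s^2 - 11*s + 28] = 2*s - 11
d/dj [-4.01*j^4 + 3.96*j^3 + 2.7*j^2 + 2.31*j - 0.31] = -16.04*j^3 + 11.88*j^2 + 5.4*j + 2.31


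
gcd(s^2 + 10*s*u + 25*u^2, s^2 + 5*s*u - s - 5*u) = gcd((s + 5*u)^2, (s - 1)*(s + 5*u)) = s + 5*u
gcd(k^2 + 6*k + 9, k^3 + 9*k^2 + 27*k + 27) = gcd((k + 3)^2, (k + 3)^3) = k^2 + 6*k + 9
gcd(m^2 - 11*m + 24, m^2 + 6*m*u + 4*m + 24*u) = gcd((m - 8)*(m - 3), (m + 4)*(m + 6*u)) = 1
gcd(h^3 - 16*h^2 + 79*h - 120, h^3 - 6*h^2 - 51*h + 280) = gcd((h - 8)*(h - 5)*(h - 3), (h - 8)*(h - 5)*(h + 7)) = h^2 - 13*h + 40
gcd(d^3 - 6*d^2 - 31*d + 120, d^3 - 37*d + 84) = d - 3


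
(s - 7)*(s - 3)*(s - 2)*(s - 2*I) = s^4 - 12*s^3 - 2*I*s^3 + 41*s^2 + 24*I*s^2 - 42*s - 82*I*s + 84*I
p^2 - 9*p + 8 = (p - 8)*(p - 1)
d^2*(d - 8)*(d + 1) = d^4 - 7*d^3 - 8*d^2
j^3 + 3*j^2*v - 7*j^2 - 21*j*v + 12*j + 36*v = (j - 4)*(j - 3)*(j + 3*v)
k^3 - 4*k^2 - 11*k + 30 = (k - 5)*(k - 2)*(k + 3)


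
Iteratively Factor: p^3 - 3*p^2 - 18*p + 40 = (p + 4)*(p^2 - 7*p + 10) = (p - 5)*(p + 4)*(p - 2)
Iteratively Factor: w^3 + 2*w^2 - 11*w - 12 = (w + 1)*(w^2 + w - 12) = (w - 3)*(w + 1)*(w + 4)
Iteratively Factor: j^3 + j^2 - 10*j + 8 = (j - 2)*(j^2 + 3*j - 4) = (j - 2)*(j + 4)*(j - 1)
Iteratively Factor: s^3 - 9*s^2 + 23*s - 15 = (s - 5)*(s^2 - 4*s + 3) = (s - 5)*(s - 1)*(s - 3)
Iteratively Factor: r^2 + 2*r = (r + 2)*(r)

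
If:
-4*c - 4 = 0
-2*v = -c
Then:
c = -1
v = -1/2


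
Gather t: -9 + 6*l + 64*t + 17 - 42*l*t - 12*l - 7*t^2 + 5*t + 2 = -6*l - 7*t^2 + t*(69 - 42*l) + 10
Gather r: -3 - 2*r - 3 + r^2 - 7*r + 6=r^2 - 9*r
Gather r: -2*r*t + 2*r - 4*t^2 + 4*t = r*(2 - 2*t) - 4*t^2 + 4*t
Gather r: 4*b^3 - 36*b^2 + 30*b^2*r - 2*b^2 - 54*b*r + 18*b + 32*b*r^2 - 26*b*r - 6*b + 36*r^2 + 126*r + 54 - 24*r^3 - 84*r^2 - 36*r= 4*b^3 - 38*b^2 + 12*b - 24*r^3 + r^2*(32*b - 48) + r*(30*b^2 - 80*b + 90) + 54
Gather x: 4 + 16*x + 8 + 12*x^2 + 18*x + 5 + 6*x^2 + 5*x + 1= 18*x^2 + 39*x + 18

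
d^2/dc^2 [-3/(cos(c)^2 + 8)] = 6*(2*sin(c)^4 + 15*sin(c)^2 - 9)/(cos(c)^2 + 8)^3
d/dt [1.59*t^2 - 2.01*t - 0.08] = 3.18*t - 2.01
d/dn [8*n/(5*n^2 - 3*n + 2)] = 8*(2 - 5*n^2)/(25*n^4 - 30*n^3 + 29*n^2 - 12*n + 4)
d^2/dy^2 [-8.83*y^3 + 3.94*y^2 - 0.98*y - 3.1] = 7.88 - 52.98*y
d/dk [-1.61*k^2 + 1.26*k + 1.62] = 1.26 - 3.22*k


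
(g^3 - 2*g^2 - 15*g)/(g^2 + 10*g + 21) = g*(g - 5)/(g + 7)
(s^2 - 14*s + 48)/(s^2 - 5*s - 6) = (s - 8)/(s + 1)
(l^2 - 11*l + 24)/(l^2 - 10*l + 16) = (l - 3)/(l - 2)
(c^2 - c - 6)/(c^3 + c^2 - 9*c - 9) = (c + 2)/(c^2 + 4*c + 3)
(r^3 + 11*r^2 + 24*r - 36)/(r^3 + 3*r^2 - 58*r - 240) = (r^2 + 5*r - 6)/(r^2 - 3*r - 40)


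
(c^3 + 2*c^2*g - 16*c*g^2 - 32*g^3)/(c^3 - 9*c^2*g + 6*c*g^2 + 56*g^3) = (c + 4*g)/(c - 7*g)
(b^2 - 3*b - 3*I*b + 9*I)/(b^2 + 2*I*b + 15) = (b - 3)/(b + 5*I)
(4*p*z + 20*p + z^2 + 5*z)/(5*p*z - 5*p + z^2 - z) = (4*p*z + 20*p + z^2 + 5*z)/(5*p*z - 5*p + z^2 - z)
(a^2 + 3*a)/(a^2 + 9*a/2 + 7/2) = 2*a*(a + 3)/(2*a^2 + 9*a + 7)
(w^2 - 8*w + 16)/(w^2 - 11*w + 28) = (w - 4)/(w - 7)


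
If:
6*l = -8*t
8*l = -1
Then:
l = -1/8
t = 3/32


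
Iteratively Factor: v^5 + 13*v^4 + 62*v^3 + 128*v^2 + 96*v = (v + 3)*(v^4 + 10*v^3 + 32*v^2 + 32*v) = v*(v + 3)*(v^3 + 10*v^2 + 32*v + 32) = v*(v + 3)*(v + 4)*(v^2 + 6*v + 8) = v*(v + 3)*(v + 4)^2*(v + 2)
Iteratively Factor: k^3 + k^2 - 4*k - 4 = (k + 1)*(k^2 - 4) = (k - 2)*(k + 1)*(k + 2)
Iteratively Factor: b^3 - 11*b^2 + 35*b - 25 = (b - 5)*(b^2 - 6*b + 5) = (b - 5)^2*(b - 1)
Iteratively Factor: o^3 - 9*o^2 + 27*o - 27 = (o - 3)*(o^2 - 6*o + 9) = (o - 3)^2*(o - 3)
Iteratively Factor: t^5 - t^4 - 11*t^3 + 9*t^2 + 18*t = (t - 3)*(t^4 + 2*t^3 - 5*t^2 - 6*t) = t*(t - 3)*(t^3 + 2*t^2 - 5*t - 6) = t*(t - 3)*(t - 2)*(t^2 + 4*t + 3) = t*(t - 3)*(t - 2)*(t + 3)*(t + 1)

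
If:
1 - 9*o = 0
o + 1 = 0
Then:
No Solution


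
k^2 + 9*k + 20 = (k + 4)*(k + 5)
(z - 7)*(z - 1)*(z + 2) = z^3 - 6*z^2 - 9*z + 14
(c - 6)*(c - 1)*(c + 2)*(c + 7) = c^4 + 2*c^3 - 43*c^2 - 44*c + 84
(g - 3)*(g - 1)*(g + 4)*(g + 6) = g^4 + 6*g^3 - 13*g^2 - 66*g + 72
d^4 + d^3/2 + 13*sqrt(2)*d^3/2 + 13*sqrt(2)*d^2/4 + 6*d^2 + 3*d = d*(d + 1/2)*(d + sqrt(2)/2)*(d + 6*sqrt(2))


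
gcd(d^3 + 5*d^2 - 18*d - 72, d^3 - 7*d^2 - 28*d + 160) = d - 4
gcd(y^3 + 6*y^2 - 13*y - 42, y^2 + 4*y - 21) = y^2 + 4*y - 21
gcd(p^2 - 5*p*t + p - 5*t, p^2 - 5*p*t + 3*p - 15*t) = p - 5*t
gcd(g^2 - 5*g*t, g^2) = g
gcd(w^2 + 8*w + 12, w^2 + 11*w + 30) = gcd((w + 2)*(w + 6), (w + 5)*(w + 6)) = w + 6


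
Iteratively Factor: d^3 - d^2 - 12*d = (d)*(d^2 - d - 12) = d*(d + 3)*(d - 4)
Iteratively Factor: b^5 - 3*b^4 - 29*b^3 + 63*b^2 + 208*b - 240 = (b + 3)*(b^4 - 6*b^3 - 11*b^2 + 96*b - 80) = (b - 5)*(b + 3)*(b^3 - b^2 - 16*b + 16) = (b - 5)*(b - 1)*(b + 3)*(b^2 - 16) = (b - 5)*(b - 1)*(b + 3)*(b + 4)*(b - 4)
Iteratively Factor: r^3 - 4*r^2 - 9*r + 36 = (r - 3)*(r^2 - r - 12) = (r - 4)*(r - 3)*(r + 3)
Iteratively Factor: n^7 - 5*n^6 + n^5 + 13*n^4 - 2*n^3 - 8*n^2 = (n - 1)*(n^6 - 4*n^5 - 3*n^4 + 10*n^3 + 8*n^2) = (n - 1)*(n + 1)*(n^5 - 5*n^4 + 2*n^3 + 8*n^2) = (n - 1)*(n + 1)^2*(n^4 - 6*n^3 + 8*n^2) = n*(n - 1)*(n + 1)^2*(n^3 - 6*n^2 + 8*n) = n*(n - 2)*(n - 1)*(n + 1)^2*(n^2 - 4*n) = n*(n - 4)*(n - 2)*(n - 1)*(n + 1)^2*(n)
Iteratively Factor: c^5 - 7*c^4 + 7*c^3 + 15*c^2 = (c + 1)*(c^4 - 8*c^3 + 15*c^2) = (c - 3)*(c + 1)*(c^3 - 5*c^2) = c*(c - 3)*(c + 1)*(c^2 - 5*c) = c*(c - 5)*(c - 3)*(c + 1)*(c)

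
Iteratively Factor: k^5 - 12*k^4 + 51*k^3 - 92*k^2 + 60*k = (k - 2)*(k^4 - 10*k^3 + 31*k^2 - 30*k) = k*(k - 2)*(k^3 - 10*k^2 + 31*k - 30) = k*(k - 2)^2*(k^2 - 8*k + 15) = k*(k - 3)*(k - 2)^2*(k - 5)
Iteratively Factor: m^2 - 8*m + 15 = (m - 5)*(m - 3)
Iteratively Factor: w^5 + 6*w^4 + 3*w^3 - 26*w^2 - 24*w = (w + 4)*(w^4 + 2*w^3 - 5*w^2 - 6*w) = (w + 1)*(w + 4)*(w^3 + w^2 - 6*w) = (w - 2)*(w + 1)*(w + 4)*(w^2 + 3*w) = (w - 2)*(w + 1)*(w + 3)*(w + 4)*(w)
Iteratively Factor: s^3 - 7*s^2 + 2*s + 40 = (s + 2)*(s^2 - 9*s + 20) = (s - 5)*(s + 2)*(s - 4)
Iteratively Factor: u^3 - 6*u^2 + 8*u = (u)*(u^2 - 6*u + 8) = u*(u - 4)*(u - 2)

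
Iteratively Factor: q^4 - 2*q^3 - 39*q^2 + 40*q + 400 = (q - 5)*(q^3 + 3*q^2 - 24*q - 80) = (q - 5)*(q + 4)*(q^2 - q - 20) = (q - 5)*(q + 4)^2*(q - 5)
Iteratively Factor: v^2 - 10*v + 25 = (v - 5)*(v - 5)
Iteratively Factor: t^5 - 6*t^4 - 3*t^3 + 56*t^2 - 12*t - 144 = (t - 3)*(t^4 - 3*t^3 - 12*t^2 + 20*t + 48) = (t - 3)^2*(t^3 - 12*t - 16) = (t - 3)^2*(t + 2)*(t^2 - 2*t - 8) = (t - 3)^2*(t + 2)^2*(t - 4)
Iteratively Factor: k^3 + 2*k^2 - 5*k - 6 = (k + 1)*(k^2 + k - 6) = (k - 2)*(k + 1)*(k + 3)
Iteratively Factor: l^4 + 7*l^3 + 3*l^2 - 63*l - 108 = (l + 3)*(l^3 + 4*l^2 - 9*l - 36) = (l - 3)*(l + 3)*(l^2 + 7*l + 12) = (l - 3)*(l + 3)*(l + 4)*(l + 3)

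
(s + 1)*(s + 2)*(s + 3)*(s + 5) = s^4 + 11*s^3 + 41*s^2 + 61*s + 30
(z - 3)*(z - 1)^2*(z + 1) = z^4 - 4*z^3 + 2*z^2 + 4*z - 3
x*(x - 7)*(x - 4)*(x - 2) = x^4 - 13*x^3 + 50*x^2 - 56*x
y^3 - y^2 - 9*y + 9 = (y - 3)*(y - 1)*(y + 3)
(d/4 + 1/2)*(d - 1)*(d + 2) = d^3/4 + 3*d^2/4 - 1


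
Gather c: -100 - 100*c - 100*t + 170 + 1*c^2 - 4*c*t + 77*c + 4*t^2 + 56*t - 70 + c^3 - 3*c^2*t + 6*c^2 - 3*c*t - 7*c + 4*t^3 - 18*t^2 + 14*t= c^3 + c^2*(7 - 3*t) + c*(-7*t - 30) + 4*t^3 - 14*t^2 - 30*t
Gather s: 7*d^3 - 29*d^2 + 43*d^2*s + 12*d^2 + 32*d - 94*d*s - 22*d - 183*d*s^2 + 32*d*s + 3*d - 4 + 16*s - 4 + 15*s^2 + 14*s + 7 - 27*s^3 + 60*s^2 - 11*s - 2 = 7*d^3 - 17*d^2 + 13*d - 27*s^3 + s^2*(75 - 183*d) + s*(43*d^2 - 62*d + 19) - 3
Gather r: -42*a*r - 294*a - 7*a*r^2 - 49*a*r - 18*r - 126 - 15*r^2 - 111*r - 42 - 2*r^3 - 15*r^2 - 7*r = -294*a - 2*r^3 + r^2*(-7*a - 30) + r*(-91*a - 136) - 168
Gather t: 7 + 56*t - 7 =56*t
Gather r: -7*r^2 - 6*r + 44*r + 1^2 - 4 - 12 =-7*r^2 + 38*r - 15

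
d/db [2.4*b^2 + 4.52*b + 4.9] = 4.8*b + 4.52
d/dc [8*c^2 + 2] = 16*c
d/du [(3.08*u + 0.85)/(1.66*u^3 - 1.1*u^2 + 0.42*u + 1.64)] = (-10.2256*u^3 - 0.844999999999999*u^2 + 1.87*u + 4.6942)/(2.7556*u^6 - 3.652*u^5 + 2.6044*u^4 + 4.5208*u^3 - 3.4316*u^2 + 1.3776*u + 2.6896)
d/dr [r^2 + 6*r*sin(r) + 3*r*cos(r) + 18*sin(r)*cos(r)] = -3*r*sin(r) + 6*r*cos(r) + 2*r + 6*sin(r) + 3*cos(r) + 18*cos(2*r)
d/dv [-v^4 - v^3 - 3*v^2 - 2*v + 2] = -4*v^3 - 3*v^2 - 6*v - 2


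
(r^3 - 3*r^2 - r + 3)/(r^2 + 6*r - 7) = (r^2 - 2*r - 3)/(r + 7)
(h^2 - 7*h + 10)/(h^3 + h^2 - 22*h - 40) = (h - 2)/(h^2 + 6*h + 8)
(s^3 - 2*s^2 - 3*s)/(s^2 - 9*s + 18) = s*(s + 1)/(s - 6)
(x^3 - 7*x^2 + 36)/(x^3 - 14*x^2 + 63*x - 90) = (x + 2)/(x - 5)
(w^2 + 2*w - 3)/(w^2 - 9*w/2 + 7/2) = 2*(w + 3)/(2*w - 7)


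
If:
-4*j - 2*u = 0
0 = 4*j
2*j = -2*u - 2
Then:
No Solution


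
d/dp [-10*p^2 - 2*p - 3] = -20*p - 2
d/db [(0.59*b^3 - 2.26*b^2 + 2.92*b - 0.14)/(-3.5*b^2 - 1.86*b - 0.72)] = (-2.065*b^4 - 2.1948*b^3 + 13.1492*b^2 + 2.2744*b - 2.3628)/(12.25*b^4 + 13.02*b^3 + 8.4996*b^2 + 2.6784*b + 0.5184)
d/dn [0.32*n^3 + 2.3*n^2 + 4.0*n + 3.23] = 0.96*n^2 + 4.6*n + 4.0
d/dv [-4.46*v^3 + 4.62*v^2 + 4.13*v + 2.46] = -13.38*v^2 + 9.24*v + 4.13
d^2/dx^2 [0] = 0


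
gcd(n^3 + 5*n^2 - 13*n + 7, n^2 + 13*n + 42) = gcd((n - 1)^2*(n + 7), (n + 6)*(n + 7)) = n + 7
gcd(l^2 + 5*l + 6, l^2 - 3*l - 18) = l + 3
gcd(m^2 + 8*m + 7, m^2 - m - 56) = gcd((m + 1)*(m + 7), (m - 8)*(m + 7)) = m + 7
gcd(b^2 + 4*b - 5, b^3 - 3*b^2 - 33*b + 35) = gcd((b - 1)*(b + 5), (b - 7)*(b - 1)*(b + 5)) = b^2 + 4*b - 5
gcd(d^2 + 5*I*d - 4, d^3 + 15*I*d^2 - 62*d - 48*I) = d + I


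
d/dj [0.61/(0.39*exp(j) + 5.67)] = -0.2379*exp(j)/(0.39*exp(j) + 5.67)^2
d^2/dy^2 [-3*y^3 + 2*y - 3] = -18*y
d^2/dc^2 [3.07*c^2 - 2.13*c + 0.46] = 6.14000000000000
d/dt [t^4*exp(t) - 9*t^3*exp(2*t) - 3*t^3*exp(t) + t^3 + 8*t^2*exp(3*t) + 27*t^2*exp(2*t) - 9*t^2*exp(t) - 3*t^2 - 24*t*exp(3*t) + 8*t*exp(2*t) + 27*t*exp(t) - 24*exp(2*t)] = t^4*exp(t) - 18*t^3*exp(2*t) + t^3*exp(t) + 24*t^2*exp(3*t) + 27*t^2*exp(2*t) - 18*t^2*exp(t) + 3*t^2 - 56*t*exp(3*t) + 70*t*exp(2*t) + 9*t*exp(t) - 6*t - 24*exp(3*t) - 40*exp(2*t) + 27*exp(t)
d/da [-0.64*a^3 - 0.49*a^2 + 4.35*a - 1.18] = -1.92*a^2 - 0.98*a + 4.35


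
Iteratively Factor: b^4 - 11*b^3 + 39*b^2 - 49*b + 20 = (b - 1)*(b^3 - 10*b^2 + 29*b - 20) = (b - 1)^2*(b^2 - 9*b + 20) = (b - 5)*(b - 1)^2*(b - 4)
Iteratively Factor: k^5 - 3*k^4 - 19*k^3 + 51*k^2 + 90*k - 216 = (k - 2)*(k^4 - k^3 - 21*k^2 + 9*k + 108) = (k - 2)*(k + 3)*(k^3 - 4*k^2 - 9*k + 36) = (k - 3)*(k - 2)*(k + 3)*(k^2 - k - 12) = (k - 3)*(k - 2)*(k + 3)^2*(k - 4)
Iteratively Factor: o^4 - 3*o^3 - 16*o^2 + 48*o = (o + 4)*(o^3 - 7*o^2 + 12*o) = (o - 4)*(o + 4)*(o^2 - 3*o) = (o - 4)*(o - 3)*(o + 4)*(o)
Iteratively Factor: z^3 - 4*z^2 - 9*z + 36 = (z - 4)*(z^2 - 9) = (z - 4)*(z + 3)*(z - 3)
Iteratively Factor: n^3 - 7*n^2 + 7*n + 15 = (n - 3)*(n^2 - 4*n - 5) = (n - 3)*(n + 1)*(n - 5)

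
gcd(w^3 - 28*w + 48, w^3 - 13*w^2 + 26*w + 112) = 1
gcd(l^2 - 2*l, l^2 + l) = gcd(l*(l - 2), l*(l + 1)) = l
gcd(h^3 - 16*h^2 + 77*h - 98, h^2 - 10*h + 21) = h - 7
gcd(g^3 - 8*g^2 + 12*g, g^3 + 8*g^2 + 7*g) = g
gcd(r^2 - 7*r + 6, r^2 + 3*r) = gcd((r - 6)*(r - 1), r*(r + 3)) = 1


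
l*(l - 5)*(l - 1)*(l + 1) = l^4 - 5*l^3 - l^2 + 5*l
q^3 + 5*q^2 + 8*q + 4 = (q + 1)*(q + 2)^2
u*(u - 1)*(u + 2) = u^3 + u^2 - 2*u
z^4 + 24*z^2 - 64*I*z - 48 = (z - 2*I)^3*(z + 6*I)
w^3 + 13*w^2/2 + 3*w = w*(w + 1/2)*(w + 6)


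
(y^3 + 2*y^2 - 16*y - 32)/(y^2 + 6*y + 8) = y - 4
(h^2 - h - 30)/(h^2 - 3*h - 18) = (h + 5)/(h + 3)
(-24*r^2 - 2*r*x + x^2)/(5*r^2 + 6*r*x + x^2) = (-24*r^2 - 2*r*x + x^2)/(5*r^2 + 6*r*x + x^2)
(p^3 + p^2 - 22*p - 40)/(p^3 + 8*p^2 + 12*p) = (p^2 - p - 20)/(p*(p + 6))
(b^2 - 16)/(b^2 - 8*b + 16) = (b + 4)/(b - 4)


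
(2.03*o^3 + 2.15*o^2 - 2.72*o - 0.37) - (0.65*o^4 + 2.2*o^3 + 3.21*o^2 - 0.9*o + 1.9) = -0.65*o^4 - 0.17*o^3 - 1.06*o^2 - 1.82*o - 2.27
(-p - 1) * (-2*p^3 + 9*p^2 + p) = 2*p^4 - 7*p^3 - 10*p^2 - p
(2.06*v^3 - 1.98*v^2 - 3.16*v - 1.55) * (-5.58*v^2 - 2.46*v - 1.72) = -11.4948*v^5 + 5.9808*v^4 + 18.9604*v^3 + 19.8282*v^2 + 9.2482*v + 2.666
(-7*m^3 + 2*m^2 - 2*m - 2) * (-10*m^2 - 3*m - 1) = 70*m^5 + m^4 + 21*m^3 + 24*m^2 + 8*m + 2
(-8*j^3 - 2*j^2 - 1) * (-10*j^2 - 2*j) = 80*j^5 + 36*j^4 + 4*j^3 + 10*j^2 + 2*j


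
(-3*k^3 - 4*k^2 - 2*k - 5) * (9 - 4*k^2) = 12*k^5 + 16*k^4 - 19*k^3 - 16*k^2 - 18*k - 45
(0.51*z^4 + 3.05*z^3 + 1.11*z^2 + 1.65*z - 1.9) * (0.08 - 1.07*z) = -0.5457*z^5 - 3.2227*z^4 - 0.9437*z^3 - 1.6767*z^2 + 2.165*z - 0.152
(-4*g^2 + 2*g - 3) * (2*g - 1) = -8*g^3 + 8*g^2 - 8*g + 3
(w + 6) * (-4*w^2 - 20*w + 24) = -4*w^3 - 44*w^2 - 96*w + 144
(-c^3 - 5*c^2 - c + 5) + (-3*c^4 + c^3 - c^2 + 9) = -3*c^4 - 6*c^2 - c + 14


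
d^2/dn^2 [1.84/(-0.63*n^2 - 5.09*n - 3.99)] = (1.460592*n^2 + 11.800656*n - 1.84*(1.26*n + 5.09)*(2.52*n + 10.18) + 9.250416)/(0.63*n^2 + 5.09*n + 3.99)^3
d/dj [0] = 0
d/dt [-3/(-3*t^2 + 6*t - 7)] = 18*(1 - t)/(3*t^2 - 6*t + 7)^2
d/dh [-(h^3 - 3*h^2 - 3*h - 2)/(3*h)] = -2*h/3 + 1 - 2/(3*h^2)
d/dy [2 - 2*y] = -2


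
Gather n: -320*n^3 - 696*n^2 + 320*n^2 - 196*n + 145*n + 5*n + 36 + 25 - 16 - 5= -320*n^3 - 376*n^2 - 46*n + 40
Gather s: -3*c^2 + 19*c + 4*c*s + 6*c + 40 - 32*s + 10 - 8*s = -3*c^2 + 25*c + s*(4*c - 40) + 50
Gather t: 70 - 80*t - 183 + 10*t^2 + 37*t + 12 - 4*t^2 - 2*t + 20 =6*t^2 - 45*t - 81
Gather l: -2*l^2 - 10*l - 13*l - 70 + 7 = -2*l^2 - 23*l - 63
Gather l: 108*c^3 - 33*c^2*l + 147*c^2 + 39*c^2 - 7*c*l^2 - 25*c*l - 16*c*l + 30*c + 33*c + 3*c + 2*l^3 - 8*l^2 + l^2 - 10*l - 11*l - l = 108*c^3 + 186*c^2 + 66*c + 2*l^3 + l^2*(-7*c - 7) + l*(-33*c^2 - 41*c - 22)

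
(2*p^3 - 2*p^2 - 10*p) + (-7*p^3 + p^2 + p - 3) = -5*p^3 - p^2 - 9*p - 3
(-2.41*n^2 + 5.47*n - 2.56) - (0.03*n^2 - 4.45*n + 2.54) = -2.44*n^2 + 9.92*n - 5.1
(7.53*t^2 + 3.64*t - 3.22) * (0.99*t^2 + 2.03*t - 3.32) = 7.4547*t^4 + 18.8895*t^3 - 20.7982*t^2 - 18.6214*t + 10.6904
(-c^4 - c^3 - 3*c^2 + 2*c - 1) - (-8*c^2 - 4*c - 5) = -c^4 - c^3 + 5*c^2 + 6*c + 4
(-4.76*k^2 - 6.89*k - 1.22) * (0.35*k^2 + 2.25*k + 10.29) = -1.666*k^4 - 13.1215*k^3 - 64.9099*k^2 - 73.6431*k - 12.5538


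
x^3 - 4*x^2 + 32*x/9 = x*(x - 8/3)*(x - 4/3)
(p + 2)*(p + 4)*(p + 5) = p^3 + 11*p^2 + 38*p + 40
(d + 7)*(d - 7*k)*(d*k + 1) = d^3*k - 7*d^2*k^2 + 7*d^2*k + d^2 - 49*d*k^2 - 7*d*k + 7*d - 49*k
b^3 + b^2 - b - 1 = (b - 1)*(b + 1)^2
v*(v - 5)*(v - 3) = v^3 - 8*v^2 + 15*v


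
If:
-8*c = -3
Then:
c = 3/8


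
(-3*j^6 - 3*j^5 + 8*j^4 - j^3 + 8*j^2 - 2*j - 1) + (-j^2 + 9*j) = -3*j^6 - 3*j^5 + 8*j^4 - j^3 + 7*j^2 + 7*j - 1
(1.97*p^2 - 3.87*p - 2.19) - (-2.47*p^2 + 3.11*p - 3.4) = 4.44*p^2 - 6.98*p + 1.21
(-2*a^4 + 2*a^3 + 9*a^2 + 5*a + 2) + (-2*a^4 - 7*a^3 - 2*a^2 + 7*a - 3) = -4*a^4 - 5*a^3 + 7*a^2 + 12*a - 1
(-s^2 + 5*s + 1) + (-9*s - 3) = -s^2 - 4*s - 2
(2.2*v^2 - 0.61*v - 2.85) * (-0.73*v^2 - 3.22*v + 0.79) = -1.606*v^4 - 6.6387*v^3 + 5.7827*v^2 + 8.6951*v - 2.2515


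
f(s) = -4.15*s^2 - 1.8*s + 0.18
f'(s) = -8.3*s - 1.8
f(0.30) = -0.73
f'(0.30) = -4.29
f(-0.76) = -0.85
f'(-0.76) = 4.51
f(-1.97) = -12.38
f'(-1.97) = 14.55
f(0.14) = -0.15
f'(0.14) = -2.96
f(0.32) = -0.82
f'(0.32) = -4.46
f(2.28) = -25.50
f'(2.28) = -20.72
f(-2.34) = -18.33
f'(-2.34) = 17.62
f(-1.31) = -4.58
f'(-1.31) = 9.07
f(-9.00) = -319.77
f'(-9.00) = 72.90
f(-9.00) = -319.77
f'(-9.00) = 72.90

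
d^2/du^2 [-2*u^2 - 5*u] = -4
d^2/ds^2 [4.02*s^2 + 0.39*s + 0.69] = 8.04000000000000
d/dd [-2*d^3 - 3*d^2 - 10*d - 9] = -6*d^2 - 6*d - 10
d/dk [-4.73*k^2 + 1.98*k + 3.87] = 1.98 - 9.46*k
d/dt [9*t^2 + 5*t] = 18*t + 5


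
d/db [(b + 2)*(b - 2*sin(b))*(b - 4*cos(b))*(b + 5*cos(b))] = -(b + 2)*(b - 2*sin(b))*(b - 4*cos(b))*(5*sin(b) - 1) + (b + 2)*(b - 2*sin(b))*(b + 5*cos(b))*(4*sin(b) + 1) - (b + 2)*(b - 4*cos(b))*(b + 5*cos(b))*(2*cos(b) - 1) + (b - 2*sin(b))*(b - 4*cos(b))*(b + 5*cos(b))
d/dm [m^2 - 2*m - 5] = 2*m - 2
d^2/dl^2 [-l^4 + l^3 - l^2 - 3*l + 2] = -12*l^2 + 6*l - 2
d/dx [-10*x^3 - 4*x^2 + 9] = 2*x*(-15*x - 4)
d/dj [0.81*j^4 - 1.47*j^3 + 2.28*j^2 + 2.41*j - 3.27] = 3.24*j^3 - 4.41*j^2 + 4.56*j + 2.41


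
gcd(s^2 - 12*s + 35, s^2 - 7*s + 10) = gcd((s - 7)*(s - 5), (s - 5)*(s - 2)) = s - 5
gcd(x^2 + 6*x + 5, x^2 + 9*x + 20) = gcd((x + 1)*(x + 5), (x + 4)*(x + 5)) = x + 5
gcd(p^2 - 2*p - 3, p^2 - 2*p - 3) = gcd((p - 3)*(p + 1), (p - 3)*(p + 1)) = p^2 - 2*p - 3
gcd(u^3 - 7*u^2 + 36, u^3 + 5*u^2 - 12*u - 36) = u^2 - u - 6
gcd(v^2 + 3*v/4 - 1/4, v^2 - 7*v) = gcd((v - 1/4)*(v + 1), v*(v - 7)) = 1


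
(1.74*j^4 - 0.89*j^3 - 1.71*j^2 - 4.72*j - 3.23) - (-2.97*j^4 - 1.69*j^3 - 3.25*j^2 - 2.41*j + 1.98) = 4.71*j^4 + 0.8*j^3 + 1.54*j^2 - 2.31*j - 5.21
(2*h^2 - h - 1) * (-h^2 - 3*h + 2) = -2*h^4 - 5*h^3 + 8*h^2 + h - 2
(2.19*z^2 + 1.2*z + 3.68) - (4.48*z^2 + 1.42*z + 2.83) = -2.29*z^2 - 0.22*z + 0.85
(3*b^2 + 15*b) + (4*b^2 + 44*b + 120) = 7*b^2 + 59*b + 120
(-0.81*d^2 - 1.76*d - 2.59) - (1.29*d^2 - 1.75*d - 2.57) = -2.1*d^2 - 0.01*d - 0.02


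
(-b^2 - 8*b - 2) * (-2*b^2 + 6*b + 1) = 2*b^4 + 10*b^3 - 45*b^2 - 20*b - 2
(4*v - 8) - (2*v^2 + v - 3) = -2*v^2 + 3*v - 5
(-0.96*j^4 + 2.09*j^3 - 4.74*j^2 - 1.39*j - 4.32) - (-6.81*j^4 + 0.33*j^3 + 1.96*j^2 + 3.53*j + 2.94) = 5.85*j^4 + 1.76*j^3 - 6.7*j^2 - 4.92*j - 7.26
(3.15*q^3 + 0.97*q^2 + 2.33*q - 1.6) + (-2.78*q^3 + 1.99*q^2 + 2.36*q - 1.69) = 0.37*q^3 + 2.96*q^2 + 4.69*q - 3.29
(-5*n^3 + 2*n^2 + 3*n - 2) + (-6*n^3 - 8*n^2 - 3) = -11*n^3 - 6*n^2 + 3*n - 5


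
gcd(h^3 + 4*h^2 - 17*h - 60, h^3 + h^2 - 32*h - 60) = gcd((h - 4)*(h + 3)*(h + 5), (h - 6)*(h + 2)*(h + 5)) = h + 5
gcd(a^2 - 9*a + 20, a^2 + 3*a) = 1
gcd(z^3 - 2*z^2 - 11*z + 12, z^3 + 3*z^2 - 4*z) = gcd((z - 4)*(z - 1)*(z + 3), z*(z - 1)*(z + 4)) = z - 1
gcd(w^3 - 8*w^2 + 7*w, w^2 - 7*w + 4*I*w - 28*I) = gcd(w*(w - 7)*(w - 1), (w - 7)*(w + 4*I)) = w - 7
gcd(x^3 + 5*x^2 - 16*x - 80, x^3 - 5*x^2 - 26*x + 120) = x^2 + x - 20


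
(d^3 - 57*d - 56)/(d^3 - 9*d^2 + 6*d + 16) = (d + 7)/(d - 2)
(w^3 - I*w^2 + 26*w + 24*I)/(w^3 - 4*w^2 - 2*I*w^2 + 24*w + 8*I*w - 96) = (w + I)/(w - 4)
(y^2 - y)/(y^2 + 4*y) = (y - 1)/(y + 4)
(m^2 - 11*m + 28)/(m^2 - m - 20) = (-m^2 + 11*m - 28)/(-m^2 + m + 20)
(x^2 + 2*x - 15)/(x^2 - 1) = (x^2 + 2*x - 15)/(x^2 - 1)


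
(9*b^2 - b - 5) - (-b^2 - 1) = 10*b^2 - b - 4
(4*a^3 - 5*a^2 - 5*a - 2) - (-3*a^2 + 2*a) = 4*a^3 - 2*a^2 - 7*a - 2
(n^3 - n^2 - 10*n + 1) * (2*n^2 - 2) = 2*n^5 - 2*n^4 - 22*n^3 + 4*n^2 + 20*n - 2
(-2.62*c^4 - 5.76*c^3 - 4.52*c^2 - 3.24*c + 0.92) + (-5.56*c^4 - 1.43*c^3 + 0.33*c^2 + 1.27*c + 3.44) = -8.18*c^4 - 7.19*c^3 - 4.19*c^2 - 1.97*c + 4.36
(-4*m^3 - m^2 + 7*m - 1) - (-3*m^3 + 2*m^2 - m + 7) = -m^3 - 3*m^2 + 8*m - 8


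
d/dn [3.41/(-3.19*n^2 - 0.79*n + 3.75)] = (21.7558*n + 2.6939)/(3.19*n^2 + 0.79*n - 3.75)^2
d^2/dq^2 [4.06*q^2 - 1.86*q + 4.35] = 8.12000000000000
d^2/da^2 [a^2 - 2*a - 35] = 2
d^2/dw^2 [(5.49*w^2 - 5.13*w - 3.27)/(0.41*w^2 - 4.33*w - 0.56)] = (17.768088*w^3 + 4.26490200000001*w^2 + 27.764298*w - 95.797614)/(0.068921*w^6 - 2.183619*w^5 + 22.778739*w^4 - 75.217729*w^3 - 31.112424*w^2 - 4.073664*w - 0.175616)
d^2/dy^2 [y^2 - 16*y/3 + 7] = 2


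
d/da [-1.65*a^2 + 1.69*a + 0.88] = 1.69 - 3.3*a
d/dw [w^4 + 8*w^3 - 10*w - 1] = 4*w^3 + 24*w^2 - 10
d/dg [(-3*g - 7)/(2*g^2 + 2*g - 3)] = (6*g^2 + 28*g + 23)/(4*g^4 + 8*g^3 - 8*g^2 - 12*g + 9)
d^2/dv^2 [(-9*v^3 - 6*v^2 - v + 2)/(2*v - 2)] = (-9*v^3 + 27*v^2 - 27*v - 5)/(v^3 - 3*v^2 + 3*v - 1)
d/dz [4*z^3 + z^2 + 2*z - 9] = 12*z^2 + 2*z + 2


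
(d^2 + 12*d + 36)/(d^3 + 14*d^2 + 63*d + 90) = (d + 6)/(d^2 + 8*d + 15)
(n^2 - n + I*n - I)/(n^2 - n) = (n + I)/n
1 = 1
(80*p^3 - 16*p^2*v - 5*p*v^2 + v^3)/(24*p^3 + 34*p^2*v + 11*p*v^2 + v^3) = (20*p^2 - 9*p*v + v^2)/(6*p^2 + 7*p*v + v^2)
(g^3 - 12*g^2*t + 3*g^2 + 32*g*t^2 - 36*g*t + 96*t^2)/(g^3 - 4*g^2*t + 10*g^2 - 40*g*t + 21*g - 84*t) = (g - 8*t)/(g + 7)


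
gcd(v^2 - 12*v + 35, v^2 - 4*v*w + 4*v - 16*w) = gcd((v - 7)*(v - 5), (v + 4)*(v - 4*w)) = 1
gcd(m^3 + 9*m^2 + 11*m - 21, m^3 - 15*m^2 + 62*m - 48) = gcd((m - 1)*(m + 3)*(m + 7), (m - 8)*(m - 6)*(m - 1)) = m - 1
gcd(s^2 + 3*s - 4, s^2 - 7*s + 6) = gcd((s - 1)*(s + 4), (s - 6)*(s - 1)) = s - 1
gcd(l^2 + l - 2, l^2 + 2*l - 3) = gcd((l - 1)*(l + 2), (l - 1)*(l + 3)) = l - 1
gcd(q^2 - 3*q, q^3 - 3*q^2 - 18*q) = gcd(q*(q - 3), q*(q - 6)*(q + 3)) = q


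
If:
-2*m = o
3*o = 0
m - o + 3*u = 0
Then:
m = 0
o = 0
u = 0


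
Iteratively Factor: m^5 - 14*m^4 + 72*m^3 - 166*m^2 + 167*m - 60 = (m - 5)*(m^4 - 9*m^3 + 27*m^2 - 31*m + 12) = (m - 5)*(m - 4)*(m^3 - 5*m^2 + 7*m - 3) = (m - 5)*(m - 4)*(m - 1)*(m^2 - 4*m + 3) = (m - 5)*(m - 4)*(m - 1)^2*(m - 3)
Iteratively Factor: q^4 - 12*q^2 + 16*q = (q - 2)*(q^3 + 2*q^2 - 8*q) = (q - 2)^2*(q^2 + 4*q) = (q - 2)^2*(q + 4)*(q)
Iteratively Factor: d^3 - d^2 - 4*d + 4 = (d - 2)*(d^2 + d - 2) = (d - 2)*(d + 2)*(d - 1)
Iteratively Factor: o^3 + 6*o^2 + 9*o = (o)*(o^2 + 6*o + 9) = o*(o + 3)*(o + 3)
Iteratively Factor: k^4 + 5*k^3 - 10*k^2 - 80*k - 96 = (k + 3)*(k^3 + 2*k^2 - 16*k - 32) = (k + 3)*(k + 4)*(k^2 - 2*k - 8) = (k - 4)*(k + 3)*(k + 4)*(k + 2)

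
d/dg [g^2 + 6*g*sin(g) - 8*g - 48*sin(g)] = 6*g*cos(g) + 2*g + 6*sin(g) - 48*cos(g) - 8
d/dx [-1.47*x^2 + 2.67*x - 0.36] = 2.67 - 2.94*x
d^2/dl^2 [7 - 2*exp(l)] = -2*exp(l)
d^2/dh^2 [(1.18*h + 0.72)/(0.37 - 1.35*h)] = -3.80322/(1.35*h - 0.37)^3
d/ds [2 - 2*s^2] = -4*s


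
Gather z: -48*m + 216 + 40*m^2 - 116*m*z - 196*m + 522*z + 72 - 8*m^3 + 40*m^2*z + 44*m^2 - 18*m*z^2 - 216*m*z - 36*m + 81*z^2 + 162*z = -8*m^3 + 84*m^2 - 280*m + z^2*(81 - 18*m) + z*(40*m^2 - 332*m + 684) + 288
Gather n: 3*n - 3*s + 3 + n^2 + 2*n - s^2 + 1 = n^2 + 5*n - s^2 - 3*s + 4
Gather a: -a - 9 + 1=-a - 8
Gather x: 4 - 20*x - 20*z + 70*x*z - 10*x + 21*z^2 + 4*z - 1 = x*(70*z - 30) + 21*z^2 - 16*z + 3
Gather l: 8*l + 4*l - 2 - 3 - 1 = 12*l - 6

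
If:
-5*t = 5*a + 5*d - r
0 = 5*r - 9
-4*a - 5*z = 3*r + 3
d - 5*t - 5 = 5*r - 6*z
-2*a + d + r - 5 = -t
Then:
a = -71/75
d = 4888/1125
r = 9/5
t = -3418/1125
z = -346/375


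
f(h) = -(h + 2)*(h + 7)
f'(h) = -2*h - 9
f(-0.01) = -13.91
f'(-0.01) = -8.98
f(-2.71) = 3.05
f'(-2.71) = -3.58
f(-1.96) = -0.20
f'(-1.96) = -5.08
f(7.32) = -133.46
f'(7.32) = -23.64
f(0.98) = -23.78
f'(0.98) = -10.96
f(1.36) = -28.09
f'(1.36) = -11.72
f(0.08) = -14.73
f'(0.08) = -9.16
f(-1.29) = -4.05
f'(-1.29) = -6.42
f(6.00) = -104.00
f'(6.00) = -21.00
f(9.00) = -176.00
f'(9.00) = -27.00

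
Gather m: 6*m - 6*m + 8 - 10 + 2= 0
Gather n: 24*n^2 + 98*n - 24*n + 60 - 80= 24*n^2 + 74*n - 20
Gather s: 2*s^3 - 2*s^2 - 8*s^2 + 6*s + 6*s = 2*s^3 - 10*s^2 + 12*s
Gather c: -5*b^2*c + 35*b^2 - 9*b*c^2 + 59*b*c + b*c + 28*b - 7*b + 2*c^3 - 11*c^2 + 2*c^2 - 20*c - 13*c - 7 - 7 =35*b^2 + 21*b + 2*c^3 + c^2*(-9*b - 9) + c*(-5*b^2 + 60*b - 33) - 14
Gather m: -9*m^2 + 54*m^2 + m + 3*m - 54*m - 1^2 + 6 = 45*m^2 - 50*m + 5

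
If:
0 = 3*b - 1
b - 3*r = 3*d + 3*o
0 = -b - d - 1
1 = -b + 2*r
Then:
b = 1/3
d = -4/3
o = 7/9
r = 2/3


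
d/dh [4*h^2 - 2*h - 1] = 8*h - 2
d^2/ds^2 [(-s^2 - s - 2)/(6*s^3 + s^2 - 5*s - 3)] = 2*(-36*s^6 - 108*s^5 - 540*s^4 - 258*s^3 + 57*s^2 - 87*s - 50)/(216*s^9 + 108*s^8 - 522*s^7 - 503*s^6 + 327*s^5 + 606*s^4 + 127*s^3 - 198*s^2 - 135*s - 27)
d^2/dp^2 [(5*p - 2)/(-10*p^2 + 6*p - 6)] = (25*(3*p - 1)*(5*p^2 - 3*p + 3) - (5*p - 2)*(10*p - 3)^2)/(5*p^2 - 3*p + 3)^3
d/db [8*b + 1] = 8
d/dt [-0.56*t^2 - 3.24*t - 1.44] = -1.12*t - 3.24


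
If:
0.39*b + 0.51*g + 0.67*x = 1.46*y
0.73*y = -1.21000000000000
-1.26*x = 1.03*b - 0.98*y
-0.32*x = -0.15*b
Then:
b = -1.00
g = -3.36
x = -0.47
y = -1.66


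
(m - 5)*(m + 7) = m^2 + 2*m - 35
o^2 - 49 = (o - 7)*(o + 7)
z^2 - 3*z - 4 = (z - 4)*(z + 1)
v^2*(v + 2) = v^3 + 2*v^2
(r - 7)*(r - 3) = r^2 - 10*r + 21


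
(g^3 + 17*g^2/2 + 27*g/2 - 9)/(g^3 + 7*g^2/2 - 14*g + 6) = (g + 3)/(g - 2)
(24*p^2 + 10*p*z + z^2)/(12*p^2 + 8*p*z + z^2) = (4*p + z)/(2*p + z)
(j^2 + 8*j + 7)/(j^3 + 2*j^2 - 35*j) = (j + 1)/(j*(j - 5))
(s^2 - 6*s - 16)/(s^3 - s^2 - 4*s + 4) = (s - 8)/(s^2 - 3*s + 2)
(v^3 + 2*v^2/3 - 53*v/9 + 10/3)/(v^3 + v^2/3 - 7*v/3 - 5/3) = (v^2 + 7*v/3 - 2)/(v^2 + 2*v + 1)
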